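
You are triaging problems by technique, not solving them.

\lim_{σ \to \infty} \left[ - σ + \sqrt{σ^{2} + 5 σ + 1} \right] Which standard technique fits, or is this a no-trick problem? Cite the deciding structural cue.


Diagnosis: conjugate multiplication — the ∞ − ∞ radical form is the exact trigger for the conjugate maneuver.


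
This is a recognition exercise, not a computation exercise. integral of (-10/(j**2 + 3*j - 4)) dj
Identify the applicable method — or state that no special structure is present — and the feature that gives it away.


Technique: partial fractions — with j**2 + 3*j - 4 factorable and the degree on top strictly smaller, simple-fraction decomposition is immediate.


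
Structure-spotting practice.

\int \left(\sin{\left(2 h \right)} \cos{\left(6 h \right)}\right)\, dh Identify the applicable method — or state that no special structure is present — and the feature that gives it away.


Verdict: a trigonometric identity — distinct frequencies under one product (\sin{\left(2 h \right)} \cos{\left(6 h \right)}): the product-to-sum identity is the systematic route to an integrable form.


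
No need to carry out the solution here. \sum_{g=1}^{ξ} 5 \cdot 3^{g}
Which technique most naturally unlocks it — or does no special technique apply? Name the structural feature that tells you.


Method: the geometric series formula — each term is 3 times the previous one, so the geometric-series formula applies directly.


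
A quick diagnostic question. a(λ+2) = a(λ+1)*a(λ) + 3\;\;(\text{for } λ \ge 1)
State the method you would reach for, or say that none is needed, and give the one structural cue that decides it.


Verdict: no special technique — the recurrence is nonlinear in the sequence terms; no linear-recurrence method fits it as written — one iterates or studies it directly.


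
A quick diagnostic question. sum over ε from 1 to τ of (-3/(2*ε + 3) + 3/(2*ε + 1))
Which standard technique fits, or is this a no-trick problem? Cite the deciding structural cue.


Best approach: telescoping — spot the paired structure — each term adds 3/(2*ε + 1) and subtracts its successor value, which the next term restores: the definition of a telescoping chain.


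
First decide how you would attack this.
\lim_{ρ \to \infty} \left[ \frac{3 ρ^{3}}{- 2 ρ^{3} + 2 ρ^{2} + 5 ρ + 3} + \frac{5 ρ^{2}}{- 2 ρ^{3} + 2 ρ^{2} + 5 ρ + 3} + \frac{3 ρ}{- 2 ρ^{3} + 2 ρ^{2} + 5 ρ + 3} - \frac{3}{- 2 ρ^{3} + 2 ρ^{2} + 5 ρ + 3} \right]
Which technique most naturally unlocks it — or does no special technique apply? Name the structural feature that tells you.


Method: dominant-term comparison — as ρ grows, only the highest-degree terms matter — compare leading terms and read the limit off. l'Hôpital's at-infinity variant applies to the expression viewed as a single quotient; the leading-term comparison is the direct route.


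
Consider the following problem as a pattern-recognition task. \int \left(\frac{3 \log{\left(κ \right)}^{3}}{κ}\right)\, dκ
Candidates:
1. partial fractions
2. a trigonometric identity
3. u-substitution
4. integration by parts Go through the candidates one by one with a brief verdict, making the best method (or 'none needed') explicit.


Best approach: u-substitution — collected, the integrand has one factor that is, up to a constant, the derivative of an inner expression the rest depends on — substitute for that inner expression.
- partial fractions — there is no rational-function structure to decompose.
- a trigonometric identity — with no trigonometric functions present, identity rewriting has no target.
- u-substitution — yes, a natural case for it.
- integration by parts: the integrand does not split as a nonconstant polynomial times an exp, sine, cosine of a linear argument, or logarithm — no polynomial-kernel parts product to differentiate one side of.


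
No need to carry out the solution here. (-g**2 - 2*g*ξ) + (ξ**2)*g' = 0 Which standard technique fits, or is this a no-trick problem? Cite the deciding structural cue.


Diagnosis: the homogeneous substitution — scaling ξ and g together leaves the slope fixed — it depends only on g/ξ, so substitute the ratio. A Bernoulli rewrite works here as the equation stands — the homogeneous substitution is the more immediate reading.


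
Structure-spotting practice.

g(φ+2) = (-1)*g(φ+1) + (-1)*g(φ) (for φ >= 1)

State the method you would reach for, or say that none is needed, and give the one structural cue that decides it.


Technique: the characteristic-root method — constant coefficients and linearity mean the ansatz r^φ reduces it to solving the characteristic polynomial.


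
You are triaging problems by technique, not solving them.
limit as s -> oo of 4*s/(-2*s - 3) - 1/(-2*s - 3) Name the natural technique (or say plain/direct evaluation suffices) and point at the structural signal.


Diagnosis: dominant-term comparison — at large s only the top-degree terms survive; compare the leading terms and the limit falls out. Viewed as a single quotient this is an ∞/∞ form — an at-infinity application of l'Hôpital's rule would also resolve it; comparing leading growth reads the answer without differentiating.


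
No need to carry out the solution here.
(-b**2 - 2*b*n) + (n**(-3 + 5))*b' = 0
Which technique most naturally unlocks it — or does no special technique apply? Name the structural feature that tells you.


Diagnosis: the homogeneous substitution — scaling n and b together leaves the slope fixed — it depends only on b/n, so substitute the ratio. A Bernoulli substitution is a fair alternative on this equation directly; the homogeneous reading takes it as given.


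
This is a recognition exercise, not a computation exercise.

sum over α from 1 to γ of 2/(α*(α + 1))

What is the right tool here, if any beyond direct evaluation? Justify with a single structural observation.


Verdict: telescoping — after splitting 2/(α*(α + 1)) into partial fractions, the pieces are shifted copies of one function and cancel telescopically.


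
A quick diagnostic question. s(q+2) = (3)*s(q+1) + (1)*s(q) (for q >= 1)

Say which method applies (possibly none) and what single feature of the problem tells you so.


Verdict: the characteristic-root method — no index-dependence in the weights and nothing inhomogeneous: classic characteristic-equation setup.


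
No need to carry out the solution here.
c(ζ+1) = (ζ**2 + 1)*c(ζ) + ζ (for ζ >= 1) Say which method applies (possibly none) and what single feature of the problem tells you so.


Diagnosis: a summation factor — one step of memory with a weight ζ**2 + 1 that changes as the index grows — the summation-factor construction is built for this.


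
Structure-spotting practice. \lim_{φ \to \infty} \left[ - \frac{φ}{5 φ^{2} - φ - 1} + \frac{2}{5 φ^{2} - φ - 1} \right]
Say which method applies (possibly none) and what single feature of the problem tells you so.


Diagnosis: dominant-term comparison — divide through by the highest power of φ; every lower-order term dies and the dominant terms decide the limit. Viewed as a single quotient this is an ∞/∞ form — an at-infinity application of l'Hôpital's rule would also resolve it; comparing leading growth reads the answer without differentiating.


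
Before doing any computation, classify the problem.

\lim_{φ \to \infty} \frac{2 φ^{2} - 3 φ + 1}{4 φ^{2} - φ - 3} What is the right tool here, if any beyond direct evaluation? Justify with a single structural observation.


Diagnosis: dominant-term comparison — as φ grows, only the highest-degree terms matter — compare leading terms and read the limit off. Differentiating the expression as a single quotient would eventually settle it as well; matching dominant growth settles it immediately.


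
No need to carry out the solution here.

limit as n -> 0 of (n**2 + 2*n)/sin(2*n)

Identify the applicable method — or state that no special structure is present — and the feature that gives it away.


Technique: l'Hôpital's rule (0/0) — substituting 0 gives 0 over 0; differentiate top and bottom once and re-evaluate. A first-order expansion at the point is an equally standard path; the rule packages it.


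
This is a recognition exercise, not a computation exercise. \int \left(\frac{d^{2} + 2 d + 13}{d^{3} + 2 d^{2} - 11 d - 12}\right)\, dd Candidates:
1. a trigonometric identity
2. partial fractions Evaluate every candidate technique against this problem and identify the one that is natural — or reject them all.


Best approach: partial fractions — d^{3} + 2 d^{2} - 11 d - 12 splits into linear pieces, so the quotient is a sum of simple fractions — decompose before integrating.
- a trigonometric identity: no sine or cosine appears, so there is nothing for a trigonometric identity to act on.
- partial fractions: applies; the problem has the shape this method handles.


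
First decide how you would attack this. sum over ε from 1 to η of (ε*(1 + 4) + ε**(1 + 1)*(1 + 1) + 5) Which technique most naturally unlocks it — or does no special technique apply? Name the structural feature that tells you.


Best approach: no special technique — constant-multiple powers of ε with no cancellation partners and no common ratio — use the standard power-sum formulas.


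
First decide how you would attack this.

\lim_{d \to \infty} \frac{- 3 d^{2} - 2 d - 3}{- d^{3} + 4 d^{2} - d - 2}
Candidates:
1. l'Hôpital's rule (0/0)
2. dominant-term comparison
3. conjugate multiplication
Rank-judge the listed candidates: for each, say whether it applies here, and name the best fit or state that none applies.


Technique: dominant-term comparison — as d grows, only the highest-degree terms matter — compare leading terms and read the limit off.
- l'Hôpital's rule (0/0) — as a single quotient the expression runs to ∞/∞ at the limit point — an at-infinity form of the rule would apply, though the leading-growth comparison is the direct reading.
- dominant-term comparison — yes, a natural case for it.
- conjugate multiplication — there is no infinity-minus-infinity radical difference to rationalize.


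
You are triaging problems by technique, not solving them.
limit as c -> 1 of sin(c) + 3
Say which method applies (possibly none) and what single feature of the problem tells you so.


Technique: no special technique — the expression is continuous at 1 — substitute and evaluate; no indeterminate form appears.


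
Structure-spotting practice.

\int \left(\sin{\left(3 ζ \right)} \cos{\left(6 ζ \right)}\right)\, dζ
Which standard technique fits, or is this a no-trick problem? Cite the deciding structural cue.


Method: a trigonometric identity — the product \sin{\left(3 ζ \right)} \cos{\left(6 ζ \right)} converts to a sum of single-frequency sinusoids via the product-to-sum identity.


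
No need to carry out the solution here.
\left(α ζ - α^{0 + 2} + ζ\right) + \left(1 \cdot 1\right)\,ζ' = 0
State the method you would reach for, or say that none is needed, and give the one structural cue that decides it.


Best approach: a linear integrating factor — the unknown enters only to the first power against a nonzero forcing term — the integrating-factor template applies directly.


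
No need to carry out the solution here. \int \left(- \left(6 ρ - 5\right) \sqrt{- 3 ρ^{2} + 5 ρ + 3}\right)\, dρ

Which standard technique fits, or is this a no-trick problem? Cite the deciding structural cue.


Diagnosis: u-substitution — everything non-trivial happens through the inner expression - 3 ρ^{2} + 5 ρ + 3, and its derivative accounts for the remaining factor up to a constant, so set u = - 3 ρ^{2} + 5 ρ + 3.


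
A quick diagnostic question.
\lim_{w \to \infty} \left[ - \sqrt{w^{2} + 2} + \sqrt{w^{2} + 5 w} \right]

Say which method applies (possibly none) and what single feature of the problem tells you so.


Verdict: conjugate multiplication — the difference \sqrt{w^{2} + 5 w} - \sqrt{w^{2} + 2} is an ∞ − ∞ stalemate; its conjugate partner breaks the tie.


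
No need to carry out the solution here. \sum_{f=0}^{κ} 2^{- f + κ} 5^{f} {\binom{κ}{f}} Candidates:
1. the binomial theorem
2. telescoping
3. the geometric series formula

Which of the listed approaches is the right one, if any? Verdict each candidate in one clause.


Diagnosis: the binomial theorem — binomial coefficients against complementary powers of 5 and 2: recognize the binomial expansion and resum.
- the binomial theorem: yes, a natural case for it.
- telescoping: writing out consecutive terms as given produces no pairwise cancellation.
- the geometric series formula: there is no constant term-to-term ratio.


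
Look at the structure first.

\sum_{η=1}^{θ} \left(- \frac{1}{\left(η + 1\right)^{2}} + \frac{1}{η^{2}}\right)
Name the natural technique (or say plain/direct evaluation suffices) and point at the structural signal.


Diagnosis: telescoping — a difference of consecutive values of one function (\frac{1}{η^{2}} at one index and the next) — telescoping by construction.


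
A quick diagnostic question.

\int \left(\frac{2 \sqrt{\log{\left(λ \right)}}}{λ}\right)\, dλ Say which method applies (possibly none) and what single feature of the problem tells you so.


Technique: u-substitution — collected, the integrand has one factor that is, up to a constant, the derivative of an inner expression the rest depends on — substitute for that inner expression.


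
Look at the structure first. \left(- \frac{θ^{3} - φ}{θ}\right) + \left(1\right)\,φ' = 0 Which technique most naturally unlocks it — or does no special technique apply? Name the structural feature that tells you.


Verdict: a linear integrating factor — linear in the unknown with genuine forcing: multiply through by the exponential of the integrated coefficient and the left side closes into one derivative.


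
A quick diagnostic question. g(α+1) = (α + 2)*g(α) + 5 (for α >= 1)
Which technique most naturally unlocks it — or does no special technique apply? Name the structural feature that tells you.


Verdict: a summation factor — rescale the sequence by the product of the weights α + 2 so far — the recurrence collapses to a plain running sum.


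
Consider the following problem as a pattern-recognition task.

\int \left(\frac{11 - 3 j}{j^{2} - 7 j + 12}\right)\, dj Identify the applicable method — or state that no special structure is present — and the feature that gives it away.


Method: partial fractions — a proper rational integrand over the factorable j^{2} - 7 j + 12: partial fractions reduce it to elementary pieces.


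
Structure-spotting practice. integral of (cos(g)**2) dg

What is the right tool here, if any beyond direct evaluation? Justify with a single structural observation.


Verdict: a trigonometric identity — cos(g)**2 is an even power — the power-reduction identity rewrites it into first-degree cosines.


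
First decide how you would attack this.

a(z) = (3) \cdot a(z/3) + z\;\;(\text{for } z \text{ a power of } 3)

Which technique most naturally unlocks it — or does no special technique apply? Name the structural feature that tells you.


Technique: the master substitution — the argument contracts 3-fold per step: reindex z exponentially and solve the linear recurrence in the new index.


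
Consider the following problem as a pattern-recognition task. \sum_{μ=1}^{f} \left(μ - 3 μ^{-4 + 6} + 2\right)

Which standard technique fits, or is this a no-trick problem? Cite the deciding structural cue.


Diagnosis: no special technique — the summand is a plain polynomial in μ (expanding first if it arrives factored); standard power-sum formulas evaluate it term by term.


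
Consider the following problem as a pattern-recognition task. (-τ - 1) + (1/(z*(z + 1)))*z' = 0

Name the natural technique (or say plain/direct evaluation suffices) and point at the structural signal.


Best approach: separation of variables — separating collects all z-dependence with the derivative and leaves all τ-dependence opposite: variables separate. A Bernoulli rewrite would carry it as the equation stands — separating the variables needs no rearrangement either.


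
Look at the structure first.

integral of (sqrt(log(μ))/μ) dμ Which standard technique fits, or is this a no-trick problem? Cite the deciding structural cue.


Technique: u-substitution — collected, the integrand has one factor that is, up to a constant, the derivative of an inner expression the rest depends on — substitute for that inner expression.


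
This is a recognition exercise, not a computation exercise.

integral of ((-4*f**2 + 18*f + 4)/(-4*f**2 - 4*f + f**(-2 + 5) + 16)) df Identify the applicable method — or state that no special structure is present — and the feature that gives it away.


Technique: partial fractions — each factor of (-4*f**2 - 4*f + f**(-2 + 5) + 16) owns one elementary piece of the integrand — separate them and integrate piecewise.


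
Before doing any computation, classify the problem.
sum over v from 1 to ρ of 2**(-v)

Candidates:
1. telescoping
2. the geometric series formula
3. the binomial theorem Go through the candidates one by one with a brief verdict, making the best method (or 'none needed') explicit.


Best approach: the geometric series formula — consecutive terms stand in a fixed index-free ratio — the geometric sum formula closes it.
- telescoping — the summand is not presented as a shifted difference — a telescoping rewrite may exist, but the displayed structure does not offer one.
- the geometric series formula — a fit — the right tool for this form.
- the binomial theorem: the summand does not match any term pattern of an expanded binomial power.


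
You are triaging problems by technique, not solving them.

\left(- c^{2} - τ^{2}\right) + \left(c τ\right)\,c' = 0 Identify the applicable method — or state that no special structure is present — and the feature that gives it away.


Diagnosis: the homogeneous substitution — the slope's numerator and denominator share total degree; set v = c/τ and the equation drops to separable form. A Bernoulli substitution is a fair alternative on this equation directly; the homogeneous reading takes it as given.


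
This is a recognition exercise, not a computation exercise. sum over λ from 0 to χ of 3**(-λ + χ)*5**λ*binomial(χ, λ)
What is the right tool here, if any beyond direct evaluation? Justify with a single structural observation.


Method: the binomial theorem — binomial(χ, λ) weighting matched powers of 5 and 3 is the expanded form of (5 + 3)^χ — fold it back up.


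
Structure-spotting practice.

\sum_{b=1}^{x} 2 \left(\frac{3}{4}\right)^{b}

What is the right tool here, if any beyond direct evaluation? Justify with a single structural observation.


Best approach: the geometric series formula — check a ratio of consecutive terms: it is \frac{3}{4}, independent of the index, so the geometric formula closes the sum.


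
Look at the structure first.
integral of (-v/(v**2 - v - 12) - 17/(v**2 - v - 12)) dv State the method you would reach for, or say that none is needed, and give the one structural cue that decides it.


Diagnosis: partial fractions — the denominator v**2 - v - 12 factors, so the quotient decomposes into elementary partial fractions term by term.


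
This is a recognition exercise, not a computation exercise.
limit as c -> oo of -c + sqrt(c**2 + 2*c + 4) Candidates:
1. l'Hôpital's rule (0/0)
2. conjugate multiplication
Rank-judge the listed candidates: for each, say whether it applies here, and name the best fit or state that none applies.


Best approach: conjugate multiplication — divergence minus divergence hides a finite answer — expose it by pairing sqrt(c**2 + 2*c + 4) - c with its conjugate.
- l'Hôpital's rule (0/0) — the expression is a difference driving to ∞ − ∞, not a 0/0 quotient — there is no ratio for the rule to differentiate.
- conjugate multiplication — applies; the problem has the shape this method handles.


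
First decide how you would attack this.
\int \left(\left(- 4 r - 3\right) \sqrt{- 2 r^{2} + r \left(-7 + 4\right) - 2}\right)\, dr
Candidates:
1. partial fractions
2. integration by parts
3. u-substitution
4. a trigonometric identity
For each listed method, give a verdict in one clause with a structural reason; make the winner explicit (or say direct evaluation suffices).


Technique: u-substitution — set u = (- 2 r^{2} + r \left(-7 + 4\right) - 2): a constant multiple of its derivative, namely - 4 r - 3, is present as a factor once the integrand is collected, so the du is sitting there waiting.
- partial fractions — the expression is not a ratio of polynomials that decomposes further.
- integration by parts — a polynomial factor is present, but its partner is not an exp, sine, or cosine of a degree-1 argument, nor a logarithm.
- u-substitution — a fit — the right tool for this form.
- a trigonometric identity: with no trigonometric functions present, identity rewriting has no target.


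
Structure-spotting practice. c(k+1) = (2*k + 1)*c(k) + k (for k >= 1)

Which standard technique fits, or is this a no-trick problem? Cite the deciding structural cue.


Method: a summation factor — with the index-dependent coefficient 2*k + 1, dividing by the cumulative product turns the left side into a pure difference.


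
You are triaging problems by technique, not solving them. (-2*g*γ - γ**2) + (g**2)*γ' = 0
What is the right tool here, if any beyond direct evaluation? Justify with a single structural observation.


Diagnosis: the homogeneous substitution — the slope is degree-zero homogeneous: the ratio substitution v = γ/g collapses it. A Bernoulli substitution is a fair alternative on this equation directly; the homogeneous reading takes it as given.


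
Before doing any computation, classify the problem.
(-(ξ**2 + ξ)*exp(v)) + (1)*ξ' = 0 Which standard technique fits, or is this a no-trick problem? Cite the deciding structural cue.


Verdict: separation of variables — one side of the product carries the independent variable, the other the unknown — the textbook separation shape. Rearranged, this also fits the Bernoulli template directly; separation reads the product structure as given.


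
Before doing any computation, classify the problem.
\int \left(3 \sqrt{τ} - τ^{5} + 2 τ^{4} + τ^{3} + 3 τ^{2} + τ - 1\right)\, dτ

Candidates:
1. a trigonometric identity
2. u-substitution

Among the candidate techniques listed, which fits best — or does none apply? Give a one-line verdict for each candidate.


Technique: no special technique — scan for structure and find none: constant multiples of powers of τ, integrate directly.
- a trigonometric identity — no sine or cosine appears, so there is nothing for a trigonometric identity to act on.
- u-substitution: no subexpression of the integrand serves as a whole-integral substitution inner — individual terms may offer their own, but none carries its derivative as a factor of the full integrand; a working change of variable would have to be constructed from outside the expression.


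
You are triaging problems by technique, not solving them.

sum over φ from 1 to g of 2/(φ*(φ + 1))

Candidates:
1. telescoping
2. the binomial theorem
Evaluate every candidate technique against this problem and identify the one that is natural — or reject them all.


Diagnosis: telescoping — after splitting 2/(φ*(φ + 1)) into partial fractions, the pieces are shifted copies of one function and cancel telescopically.
- telescoping: yes — fits the structure here.
- the binomial theorem — the summand does not match any term pattern of an expanded binomial power.


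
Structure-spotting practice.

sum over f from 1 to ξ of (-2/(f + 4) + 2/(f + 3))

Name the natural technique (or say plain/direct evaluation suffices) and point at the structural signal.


Best approach: telescoping — a difference of consecutive values of one function (2/(f + 3) at one index and the next) — telescoping by construction.


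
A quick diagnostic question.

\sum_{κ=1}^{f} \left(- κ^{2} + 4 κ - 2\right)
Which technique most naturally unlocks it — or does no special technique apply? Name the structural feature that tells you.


Technique: no special technique — the sum is polynomial through and through; closed forms for each power of κ finish it directly.


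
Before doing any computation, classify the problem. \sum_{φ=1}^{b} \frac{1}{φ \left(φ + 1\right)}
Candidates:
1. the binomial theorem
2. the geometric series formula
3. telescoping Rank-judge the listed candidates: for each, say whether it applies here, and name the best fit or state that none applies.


Diagnosis: telescoping — the summand \frac{1}{φ \left(φ + 1\right)} decomposes into fractions whose poles differ by an integer shift — the series collapses.
- the binomial theorem — no binomial coefficients pair with matched powers.
- the geometric series formula: the ratio of consecutive terms depends on the index.
- telescoping: yes, a natural case for it.


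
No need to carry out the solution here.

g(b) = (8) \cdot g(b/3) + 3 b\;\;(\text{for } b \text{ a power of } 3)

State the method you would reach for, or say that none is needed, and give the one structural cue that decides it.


Best approach: the master substitution — the argument shrinks by the factor 3, so measure the index on a logarithmic scale and the recursion becomes a shift.


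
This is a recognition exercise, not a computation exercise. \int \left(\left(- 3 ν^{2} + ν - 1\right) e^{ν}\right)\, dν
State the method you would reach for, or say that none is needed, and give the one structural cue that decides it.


Method: integration by parts — the integrand splits as - 3 ν^{2} + ν - 1 times e^{ν} — repeatedly differentiating the polynomial part kills it, which is the parts ladder.


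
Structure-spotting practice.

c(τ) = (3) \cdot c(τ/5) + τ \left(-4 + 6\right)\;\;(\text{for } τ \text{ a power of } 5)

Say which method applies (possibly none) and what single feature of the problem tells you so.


Method: the master substitution — the argument shrinks by the factor 5, so measure the index on a logarithmic scale and the recursion becomes a shift.


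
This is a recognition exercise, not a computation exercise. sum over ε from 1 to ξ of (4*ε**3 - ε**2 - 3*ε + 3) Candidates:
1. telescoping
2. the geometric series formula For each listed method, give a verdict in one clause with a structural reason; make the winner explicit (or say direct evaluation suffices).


Best approach: no special technique — with only polynomial terms in ε present, the classical sum-of-powers identities are all you need.
- telescoping: in the displayed form, no term reappears at a neighboring index to cancel against.
- the geometric series formula: the term-to-term ratio changes with the index, so the geometric formula cannot close it.


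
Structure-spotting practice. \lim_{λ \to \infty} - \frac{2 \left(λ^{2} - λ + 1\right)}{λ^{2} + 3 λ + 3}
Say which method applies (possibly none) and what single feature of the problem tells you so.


Best approach: dominant-term comparison — as λ grows, only the highest-degree terms matter — compare leading terms and read the limit off. l'Hôpital's at-infinity variant applies to the expression viewed as a single quotient; the leading-term comparison is the direct route.


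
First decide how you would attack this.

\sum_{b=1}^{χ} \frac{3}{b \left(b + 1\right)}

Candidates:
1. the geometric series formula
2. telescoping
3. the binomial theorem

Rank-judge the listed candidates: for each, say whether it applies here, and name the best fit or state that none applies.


Method: telescoping — \frac{3}{b \left(b + 1\right)} is a collapsed telescope: expand it into simple fractions to see the cancellation.
- the geometric series formula: dividing successive terms gives an index-dependent quantity, not a constant.
- telescoping — applicable, and directly so.
- the binomial theorem: there is no pair of bases whose matched powers would reassemble into a single binomial power.


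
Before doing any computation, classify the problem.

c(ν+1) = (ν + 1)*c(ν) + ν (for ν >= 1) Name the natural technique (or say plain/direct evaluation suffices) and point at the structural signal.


Verdict: a summation factor — rescale the sequence by the product of the weights ν + 1 so far — the recurrence collapses to a plain running sum.


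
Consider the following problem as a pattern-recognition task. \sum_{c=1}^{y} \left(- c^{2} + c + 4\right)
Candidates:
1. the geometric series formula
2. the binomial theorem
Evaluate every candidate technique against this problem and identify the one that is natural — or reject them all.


Best approach: no special technique — recognize the absence of structure: constant-multiple powers of c summed plainly, no special method required.
- the geometric series formula: consecutive terms are not related by a fixed multiplier.
- the binomial theorem — the terms lack the binomial-coefficient-weighted complementary-power pattern of an expansion.


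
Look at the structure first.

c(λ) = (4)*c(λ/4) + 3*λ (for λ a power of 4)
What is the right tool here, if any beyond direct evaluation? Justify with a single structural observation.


Best approach: the master substitution — the argument shrinks by the factor 4, so measure the index on a logarithmic scale and the recursion becomes a shift.


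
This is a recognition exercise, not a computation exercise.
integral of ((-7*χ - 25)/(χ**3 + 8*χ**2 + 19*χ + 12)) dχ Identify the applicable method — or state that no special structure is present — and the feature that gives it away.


Verdict: partial fractions — break χ**3 + 8*χ**2 + 19*χ + 12 into its roots and the integral splits into logarithm-sized bites.


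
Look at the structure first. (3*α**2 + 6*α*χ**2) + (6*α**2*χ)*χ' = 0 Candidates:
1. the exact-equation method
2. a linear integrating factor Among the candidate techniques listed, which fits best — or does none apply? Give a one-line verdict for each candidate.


Technique: the exact-equation method — the mixed-partials test passes for 3*α**2 + 6*α*χ**2 and 6*α**2*χ, so a potential function exists as presented.
- the exact-equation method — applicable, and directly so.
- a linear integrating factor — the unknown enters nonlinearly (through a power, a denominator, or a transcendental function), which the linear integrating-factor recipe cannot absorb as-is — any repair would come from a preliminary substitution, not the factor.


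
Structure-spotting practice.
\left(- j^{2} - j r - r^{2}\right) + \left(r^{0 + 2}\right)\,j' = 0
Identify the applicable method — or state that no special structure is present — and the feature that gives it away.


Method: the homogeneous substitution — scaling r and j together leaves the slope fixed — it depends only on j/r, so substitute the ratio.


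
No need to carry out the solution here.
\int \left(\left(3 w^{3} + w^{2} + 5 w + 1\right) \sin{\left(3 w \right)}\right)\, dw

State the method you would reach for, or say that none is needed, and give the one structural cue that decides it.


Best approach: integration by parts — 3 w^{3} + w^{2} + 5 w + 1 dies after finitely many derivatives while \sin{\left(3 w \right)} cycles under integration — the tabular/parts setup.


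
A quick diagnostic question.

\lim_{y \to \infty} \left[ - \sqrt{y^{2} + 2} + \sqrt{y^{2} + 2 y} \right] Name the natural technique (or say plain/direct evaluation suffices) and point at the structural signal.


Diagnosis: conjugate multiplication — two divergent pieces with a minus sign between them and a radical in the mix: rationalize \sqrt{y^{2} + 2 y} - \sqrt{y^{2} + 2} before any limit law applies.


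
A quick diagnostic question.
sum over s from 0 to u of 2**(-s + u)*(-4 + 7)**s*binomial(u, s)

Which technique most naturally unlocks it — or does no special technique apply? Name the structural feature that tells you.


Verdict: the binomial theorem — the summand is term s of a binomial expansion in (-4 + 7) and 2; the whole sum is a single power.


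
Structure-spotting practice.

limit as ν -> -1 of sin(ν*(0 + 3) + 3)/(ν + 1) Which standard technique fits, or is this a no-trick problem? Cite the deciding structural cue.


Diagnosis: l'Hôpital's rule (0/0) — the 0/0 form at -1 is the signature situation for l'Hôpital's rule. One could equally expand both pieces locally and compare leading terms; the rule does that in one stroke.


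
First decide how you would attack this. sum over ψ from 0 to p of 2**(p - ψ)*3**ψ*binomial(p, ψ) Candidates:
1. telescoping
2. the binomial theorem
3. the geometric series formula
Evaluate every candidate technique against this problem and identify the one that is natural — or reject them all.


Best approach: the binomial theorem — binomial(p, ψ) weighting matched powers of 3 and 2 is the expanded form of (3 + 2)^p — fold it back up.
- telescoping — as presented, consecutive terms share no shifted copy to cancel against — no rewrite is on display to change that.
- the binomial theorem: yes — fits the structure here.
- the geometric series formula — there is no constant term-to-term ratio.


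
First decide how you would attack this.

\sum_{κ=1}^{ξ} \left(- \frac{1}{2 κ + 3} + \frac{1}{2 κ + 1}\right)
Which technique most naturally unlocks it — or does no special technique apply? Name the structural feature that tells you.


Verdict: telescoping — this sum is a zipper: each term contributes \frac{1}{2 κ + 1} and removes the next index's value, which the following term puts back, closing term by term.


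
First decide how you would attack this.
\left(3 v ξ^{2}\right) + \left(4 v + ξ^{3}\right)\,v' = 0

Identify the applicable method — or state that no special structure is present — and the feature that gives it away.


Technique: the exact-equation method — this form is already the differential of something: the matching mixed partials of 3 v ξ^{2} and 4 v + ξ^{3} prove it.


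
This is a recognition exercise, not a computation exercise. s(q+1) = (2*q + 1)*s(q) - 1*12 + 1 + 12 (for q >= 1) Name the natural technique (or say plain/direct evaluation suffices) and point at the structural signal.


Best approach: a summation factor — the coefficient 2*q + 1 drifts with the index, so no fixed root exists; normalizing by the cumulative product telescopes it.


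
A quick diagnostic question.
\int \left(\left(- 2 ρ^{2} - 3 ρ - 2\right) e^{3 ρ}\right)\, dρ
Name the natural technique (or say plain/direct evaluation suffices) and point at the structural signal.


Diagnosis: integration by parts — the integrand splits as - 2 ρ^{2} - 3 ρ - 2 times e^{3 ρ} — repeatedly differentiating the polynomial part kills it, which is the parts ladder.


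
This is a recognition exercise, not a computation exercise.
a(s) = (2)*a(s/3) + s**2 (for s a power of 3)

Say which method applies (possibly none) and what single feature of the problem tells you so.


Verdict: the master substitution — the argument contracts 3-fold per step: reindex s exponentially and solve the linear recurrence in the new index.


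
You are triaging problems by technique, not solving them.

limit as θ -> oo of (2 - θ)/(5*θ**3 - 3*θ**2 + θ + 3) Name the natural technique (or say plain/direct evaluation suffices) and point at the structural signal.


Technique: dominant-term comparison — divide through by the highest power of θ; every lower-order term dies and the dominant terms decide the limit. Differentiating the expression as a single quotient would eventually settle it as well; matching dominant growth settles it immediately.


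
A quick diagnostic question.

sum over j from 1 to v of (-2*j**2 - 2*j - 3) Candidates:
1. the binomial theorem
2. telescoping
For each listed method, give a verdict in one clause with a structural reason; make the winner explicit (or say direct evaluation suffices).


Technique: no special technique — recognize the absence of structure: constant-multiple powers of j summed plainly, no special method required.
- the binomial theorem: the terms do not reassemble into a binomial power.
- telescoping — writing out consecutive terms as given produces no pairwise cancellation.


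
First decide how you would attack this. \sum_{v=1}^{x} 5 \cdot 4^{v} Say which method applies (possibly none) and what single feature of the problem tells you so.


Best approach: the geometric series formula — check a ratio of consecutive terms: it is 4, independent of the index, so the geometric formula closes the sum.


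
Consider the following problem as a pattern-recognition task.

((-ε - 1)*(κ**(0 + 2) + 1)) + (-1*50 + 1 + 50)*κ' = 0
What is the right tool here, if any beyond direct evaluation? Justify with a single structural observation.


Method: separation of variables — solved for the derivative, the right side splits multiplicatively into a function of each variable alone — divide and integrate each side.


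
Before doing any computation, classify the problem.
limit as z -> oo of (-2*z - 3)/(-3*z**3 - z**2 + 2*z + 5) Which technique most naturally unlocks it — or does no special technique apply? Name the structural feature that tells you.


Verdict: dominant-term comparison — divide by the highest power of z present: lower-order terms vanish and the dominant ratio remains. l'Hôpital's at-infinity variant applies to the expression viewed as a single quotient; the leading-term comparison is the direct route.


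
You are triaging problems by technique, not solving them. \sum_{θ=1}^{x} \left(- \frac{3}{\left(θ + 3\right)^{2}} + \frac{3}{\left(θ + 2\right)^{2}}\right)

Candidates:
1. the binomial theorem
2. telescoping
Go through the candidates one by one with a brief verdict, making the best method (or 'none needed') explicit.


Technique: telescoping — this sum is a zipper: each term contributes \frac{3}{\left(θ + 2\right)^{2}} and removes the next index's value, which the following term puts back, closing term by term.
- the binomial theorem: no binomial coefficients pair up with complementary powers here.
- telescoping: applies; the problem has the shape this method handles.


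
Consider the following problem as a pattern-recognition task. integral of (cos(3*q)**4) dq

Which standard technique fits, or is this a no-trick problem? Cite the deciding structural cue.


Best approach: a trigonometric identity — the even trigonometric power cos(3*q)**4 reduces by a double-angle identity before any integration is attempted.


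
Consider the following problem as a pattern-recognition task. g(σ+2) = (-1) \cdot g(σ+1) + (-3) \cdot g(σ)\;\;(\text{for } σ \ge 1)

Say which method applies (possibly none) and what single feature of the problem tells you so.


Verdict: the characteristic-root method — every coefficient is a fixed number and the forcing is zero — substitute r^σ and read off the root equation.


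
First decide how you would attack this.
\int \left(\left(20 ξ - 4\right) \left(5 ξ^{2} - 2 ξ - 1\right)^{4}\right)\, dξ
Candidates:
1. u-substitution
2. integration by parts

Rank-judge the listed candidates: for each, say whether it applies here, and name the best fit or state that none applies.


Best approach: u-substitution — differentiating the inner expression 5 ξ^{2} - 2 ξ - 1 produces the factor 20 ξ - 4 up to a constant multiple, so substituting u = 5 ξ^{2} - 2 ξ - 1 reduces everything to a one-variable integral in u. Multiplying out and using the power rule would succeed as well, just with far more bookkeeping.
- u-substitution — a fit — the right tool for this form.
- integration by parts: parts would only shuffle a directly integrable integrand.
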